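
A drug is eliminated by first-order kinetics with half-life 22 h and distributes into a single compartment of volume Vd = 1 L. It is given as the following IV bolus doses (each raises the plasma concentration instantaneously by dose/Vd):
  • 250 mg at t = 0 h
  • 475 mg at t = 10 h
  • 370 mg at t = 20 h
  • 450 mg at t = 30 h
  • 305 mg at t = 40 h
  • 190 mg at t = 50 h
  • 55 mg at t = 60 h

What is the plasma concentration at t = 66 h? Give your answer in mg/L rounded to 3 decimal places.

k = ln 2 / 22 = 0.03151 per h
Dose 1 (250 mg at t=0 h): 250·exp(−0.03151·66) = 31.250 mg/L
Dose 2 (475 mg at t=10 h): 475·exp(−0.03151·56) = 81.365 mg/L
Dose 3 (370 mg at t=20 h): 370·exp(−0.03151·46) = 86.851 mg/L
Dose 4 (450 mg at t=30 h): 450·exp(−0.03151·36) = 144.750 mg/L
Dose 5 (305 mg at t=40 h): 305·exp(−0.03151·26) = 134.443 mg/L
Dose 6 (190 mg at t=50 h): 190·exp(−0.03151·16) = 114.768 mg/L
Dose 7 (55 mg at t=60 h): 55·exp(−0.03151·6) = 45.526 mg/L
C(66) = 31.250 + 81.365 + 86.851 + 144.750 + 134.443 + 114.768 + 45.526 = 638.953 mg/L

638.953 mg/L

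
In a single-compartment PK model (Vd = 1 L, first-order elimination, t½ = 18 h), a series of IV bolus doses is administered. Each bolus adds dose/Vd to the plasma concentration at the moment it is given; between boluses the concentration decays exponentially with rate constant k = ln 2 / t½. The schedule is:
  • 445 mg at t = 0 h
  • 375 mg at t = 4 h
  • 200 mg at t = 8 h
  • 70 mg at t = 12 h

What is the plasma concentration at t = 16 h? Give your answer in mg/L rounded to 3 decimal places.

k = ln 2 / 18 = 0.03851 per h
Dose 1 (445 mg at t=0 h): 445·exp(−0.03851·16) = 240.313 mg/L
Dose 2 (375 mg at t=4 h): 375·exp(−0.03851·12) = 236.235 mg/L
Dose 3 (200 mg at t=8 h): 200·exp(−0.03851·8) = 146.973 mg/L
Dose 4 (70 mg at t=12 h): 70·exp(−0.03851·4) = 60.007 mg/L
C(16) = 240.313 + 236.235 + 146.973 + 60.007 = 683.529 mg/L

683.529 mg/L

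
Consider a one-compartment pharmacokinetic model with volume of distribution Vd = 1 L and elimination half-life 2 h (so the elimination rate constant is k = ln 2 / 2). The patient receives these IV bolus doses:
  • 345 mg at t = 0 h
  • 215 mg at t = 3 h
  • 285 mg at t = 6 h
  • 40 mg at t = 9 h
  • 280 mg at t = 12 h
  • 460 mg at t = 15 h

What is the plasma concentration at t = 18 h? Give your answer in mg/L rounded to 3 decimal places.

205.717 mg/L

k = ln 2 / 2 = 0.34657 per h
Dose 1 (345 mg at t=0 h): 345·exp(−0.34657·18) = 0.674 mg/L
Dose 2 (215 mg at t=3 h): 215·exp(−0.34657·15) = 1.188 mg/L
Dose 3 (285 mg at t=6 h): 285·exp(−0.34657·12) = 4.453 mg/L
Dose 4 (40 mg at t=9 h): 40·exp(−0.34657·9) = 1.768 mg/L
Dose 5 (280 mg at t=12 h): 280·exp(−0.34657·6) = 35.000 mg/L
Dose 6 (460 mg at t=15 h): 460·exp(−0.34657·3) = 162.635 mg/L
C(18) = 0.674 + 1.188 + 4.453 + 1.768 + 35.000 + 162.635 = 205.717 mg/L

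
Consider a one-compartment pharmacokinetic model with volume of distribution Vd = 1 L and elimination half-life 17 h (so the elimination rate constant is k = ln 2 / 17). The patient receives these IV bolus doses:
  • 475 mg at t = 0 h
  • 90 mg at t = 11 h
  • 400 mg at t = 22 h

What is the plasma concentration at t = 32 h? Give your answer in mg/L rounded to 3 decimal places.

433.130 mg/L

k = ln 2 / 17 = 0.04077 per h
Dose 1 (475 mg at t=0 h): 475·exp(−0.04077·32) = 128.839 mg/L
Dose 2 (90 mg at t=11 h): 90·exp(−0.04077·21) = 38.228 mg/L
Dose 3 (400 mg at t=22 h): 400·exp(−0.04077·10) = 266.062 mg/L
C(32) = 128.839 + 38.228 + 266.062 = 433.130 mg/L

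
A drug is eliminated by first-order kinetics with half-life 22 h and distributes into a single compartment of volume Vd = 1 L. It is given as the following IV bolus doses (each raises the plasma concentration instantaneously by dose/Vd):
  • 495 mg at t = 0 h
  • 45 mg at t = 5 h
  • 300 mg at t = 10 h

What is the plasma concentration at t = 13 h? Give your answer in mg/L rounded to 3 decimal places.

k = ln 2 / 22 = 0.03151 per h
Dose 1 (495 mg at t=0 h): 495·exp(−0.03151·13) = 328.643 mg/L
Dose 2 (45 mg at t=5 h): 45·exp(−0.03151·8) = 34.974 mg/L
Dose 3 (300 mg at t=10 h): 300·exp(−0.03151·3) = 272.943 mg/L
C(13) = 328.643 + 34.974 + 272.943 = 636.560 mg/L

636.560 mg/L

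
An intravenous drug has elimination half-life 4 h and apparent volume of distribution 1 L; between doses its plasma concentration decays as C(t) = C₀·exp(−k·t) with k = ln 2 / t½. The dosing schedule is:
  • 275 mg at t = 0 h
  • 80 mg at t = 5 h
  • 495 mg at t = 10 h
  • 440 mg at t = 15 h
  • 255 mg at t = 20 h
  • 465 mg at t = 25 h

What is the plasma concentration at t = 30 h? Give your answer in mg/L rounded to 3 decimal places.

291.329 mg/L

k = ln 2 / 4 = 0.17329 per h
Dose 1 (275 mg at t=0 h): 275·exp(−0.17329·30) = 1.519 mg/L
Dose 2 (80 mg at t=5 h): 80·exp(−0.17329·25) = 1.051 mg/L
Dose 3 (495 mg at t=10 h): 495·exp(−0.17329·20) = 15.469 mg/L
Dose 4 (440 mg at t=15 h): 440·exp(−0.17329·15) = 32.703 mg/L
Dose 5 (255 mg at t=20 h): 255·exp(−0.17329·10) = 45.078 mg/L
Dose 6 (465 mg at t=25 h): 465·exp(−0.17329·5) = 195.508 mg/L
C(30) = 1.519 + 1.051 + 15.469 + 32.703 + 45.078 + 195.508 = 291.329 mg/L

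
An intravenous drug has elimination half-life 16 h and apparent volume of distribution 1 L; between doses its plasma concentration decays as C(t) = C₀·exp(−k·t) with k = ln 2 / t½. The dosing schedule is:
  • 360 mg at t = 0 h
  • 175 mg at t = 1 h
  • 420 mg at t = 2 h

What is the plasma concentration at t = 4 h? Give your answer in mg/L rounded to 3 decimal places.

841.536 mg/L

k = ln 2 / 16 = 0.04332 per h
Dose 1 (360 mg at t=0 h): 360·exp(−0.04332·4) = 302.723 mg/L
Dose 2 (175 mg at t=1 h): 175·exp(−0.04332·3) = 153.672 mg/L
Dose 3 (420 mg at t=2 h): 420·exp(−0.04332·2) = 385.142 mg/L
C(4) = 302.723 + 153.672 + 385.142 = 841.536 mg/L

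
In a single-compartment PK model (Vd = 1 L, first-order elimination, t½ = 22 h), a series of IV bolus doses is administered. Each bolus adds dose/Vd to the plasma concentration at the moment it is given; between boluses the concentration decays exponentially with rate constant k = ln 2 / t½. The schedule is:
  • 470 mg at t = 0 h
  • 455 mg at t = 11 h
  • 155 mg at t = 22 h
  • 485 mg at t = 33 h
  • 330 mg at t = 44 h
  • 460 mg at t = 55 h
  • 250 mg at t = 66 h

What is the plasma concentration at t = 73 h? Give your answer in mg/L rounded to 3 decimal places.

874.007 mg/L

k = ln 2 / 22 = 0.03151 per h
Dose 1 (470 mg at t=0 h): 470·exp(−0.03151·73) = 47.122 mg/L
Dose 2 (455 mg at t=11 h): 455·exp(−0.03151·62) = 64.514 mg/L
Dose 3 (155 mg at t=22 h): 155·exp(−0.03151·51) = 31.081 mg/L
Dose 4 (485 mg at t=33 h): 485·exp(−0.03151·40) = 137.535 mg/L
Dose 5 (330 mg at t=44 h): 330·exp(−0.03151·29) = 132.343 mg/L
Dose 6 (460 mg at t=55 h): 460·exp(−0.03151·18) = 260.892 mg/L
Dose 7 (250 mg at t=66 h): 250·exp(−0.03151·7) = 200.520 mg/L
C(73) = 47.122 + 64.514 + 31.081 + 137.535 + 132.343 + 260.892 + 200.520 = 874.007 mg/L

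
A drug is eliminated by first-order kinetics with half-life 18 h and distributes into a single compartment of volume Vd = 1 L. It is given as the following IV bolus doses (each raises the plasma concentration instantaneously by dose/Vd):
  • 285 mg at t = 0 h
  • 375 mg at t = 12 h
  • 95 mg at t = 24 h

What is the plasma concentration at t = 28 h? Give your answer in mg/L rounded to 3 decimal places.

380.906 mg/L

k = ln 2 / 18 = 0.03851 per h
Dose 1 (285 mg at t=0 h): 285·exp(−0.03851·28) = 96.956 mg/L
Dose 2 (375 mg at t=12 h): 375·exp(−0.03851·16) = 202.511 mg/L
Dose 3 (95 mg at t=24 h): 95·exp(−0.03851·4) = 81.438 mg/L
C(28) = 96.956 + 202.511 + 81.438 = 380.906 mg/L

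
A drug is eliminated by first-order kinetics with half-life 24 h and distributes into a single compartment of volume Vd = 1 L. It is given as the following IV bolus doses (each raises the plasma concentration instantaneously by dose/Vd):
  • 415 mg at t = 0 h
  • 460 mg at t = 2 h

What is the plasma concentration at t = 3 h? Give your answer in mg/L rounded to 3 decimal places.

k = ln 2 / 24 = 0.02888 per h
Dose 1 (415 mg at t=0 h): 415·exp(−0.02888·3) = 380.557 mg/L
Dose 2 (460 mg at t=2 h): 460·exp(−0.02888·1) = 446.905 mg/L
C(3) = 380.557 + 446.905 = 827.461 mg/L

827.461 mg/L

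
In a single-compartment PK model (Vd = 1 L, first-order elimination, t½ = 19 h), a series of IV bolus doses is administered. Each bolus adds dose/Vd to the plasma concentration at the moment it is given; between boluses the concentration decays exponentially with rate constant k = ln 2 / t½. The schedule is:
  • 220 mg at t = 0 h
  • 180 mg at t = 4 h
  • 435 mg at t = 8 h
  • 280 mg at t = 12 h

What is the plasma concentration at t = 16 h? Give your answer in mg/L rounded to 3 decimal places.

805.782 mg/L

k = ln 2 / 19 = 0.03648 per h
Dose 1 (220 mg at t=0 h): 220·exp(−0.03648·16) = 122.722 mg/L
Dose 2 (180 mg at t=4 h): 180·exp(−0.03648·12) = 116.185 mg/L
Dose 3 (435 mg at t=8 h): 435·exp(−0.03648·8) = 324.893 mg/L
Dose 4 (280 mg at t=12 h): 280·exp(−0.03648·4) = 241.982 mg/L
C(16) = 122.722 + 116.185 + 324.893 + 241.982 = 805.782 mg/L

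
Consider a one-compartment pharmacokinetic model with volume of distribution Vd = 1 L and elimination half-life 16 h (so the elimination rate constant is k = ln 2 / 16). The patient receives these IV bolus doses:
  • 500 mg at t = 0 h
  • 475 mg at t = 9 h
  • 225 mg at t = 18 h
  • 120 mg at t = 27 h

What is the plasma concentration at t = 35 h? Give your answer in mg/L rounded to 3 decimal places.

456.349 mg/L

k = ln 2 / 16 = 0.04332 per h
Dose 1 (500 mg at t=0 h): 500·exp(−0.04332·35) = 109.766 mg/L
Dose 2 (475 mg at t=9 h): 475·exp(−0.04332·26) = 154.000 mg/L
Dose 3 (225 mg at t=18 h): 225·exp(−0.04332·17) = 107.730 mg/L
Dose 4 (120 mg at t=27 h): 120·exp(−0.04332·8) = 84.853 mg/L
C(35) = 109.766 + 154.000 + 107.730 + 84.853 = 456.349 mg/L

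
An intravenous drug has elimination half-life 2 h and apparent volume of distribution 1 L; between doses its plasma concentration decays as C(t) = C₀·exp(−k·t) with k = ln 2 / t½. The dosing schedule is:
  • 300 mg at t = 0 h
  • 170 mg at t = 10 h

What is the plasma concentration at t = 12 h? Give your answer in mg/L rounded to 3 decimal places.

k = ln 2 / 2 = 0.34657 per h
Dose 1 (300 mg at t=0 h): 300·exp(−0.34657·12) = 4.688 mg/L
Dose 2 (170 mg at t=10 h): 170·exp(−0.34657·2) = 85.000 mg/L
C(12) = 4.688 + 85.000 = 89.688 mg/L

89.688 mg/L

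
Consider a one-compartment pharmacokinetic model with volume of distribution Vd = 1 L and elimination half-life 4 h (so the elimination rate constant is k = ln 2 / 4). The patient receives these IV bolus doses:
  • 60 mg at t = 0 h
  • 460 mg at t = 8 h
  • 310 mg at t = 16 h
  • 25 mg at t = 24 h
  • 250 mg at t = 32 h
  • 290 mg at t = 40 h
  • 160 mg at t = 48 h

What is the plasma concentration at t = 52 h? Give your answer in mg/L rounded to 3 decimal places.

k = ln 2 / 4 = 0.17329 per h
Dose 1 (60 mg at t=0 h): 60·exp(−0.17329·52) = 0.007 mg/L
Dose 2 (460 mg at t=8 h): 460·exp(−0.17329·44) = 0.225 mg/L
Dose 3 (310 mg at t=16 h): 310·exp(−0.17329·36) = 0.605 mg/L
Dose 4 (25 mg at t=24 h): 25·exp(−0.17329·28) = 0.195 mg/L
Dose 5 (250 mg at t=32 h): 250·exp(−0.17329·20) = 7.812 mg/L
Dose 6 (290 mg at t=40 h): 290·exp(−0.17329·12) = 36.250 mg/L
Dose 7 (160 mg at t=48 h): 160·exp(−0.17329·4) = 80.000 mg/L
C(52) = 0.007 + 0.225 + 0.605 + 0.195 + 7.812 + 36.250 + 80.000 = 125.095 mg/L

125.095 mg/L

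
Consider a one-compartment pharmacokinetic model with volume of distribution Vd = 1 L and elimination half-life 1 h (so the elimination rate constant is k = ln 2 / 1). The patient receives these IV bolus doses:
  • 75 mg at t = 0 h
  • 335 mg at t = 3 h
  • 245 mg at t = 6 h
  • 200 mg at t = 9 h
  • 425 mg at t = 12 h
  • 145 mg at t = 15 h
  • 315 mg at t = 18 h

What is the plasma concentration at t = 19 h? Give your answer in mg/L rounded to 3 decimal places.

170.113 mg/L

k = ln 2 / 1 = 0.69315 per h
Dose 1 (75 mg at t=0 h): 75·exp(−0.69315·19) = 0.000 mg/L
Dose 2 (335 mg at t=3 h): 335·exp(−0.69315·16) = 0.005 mg/L
Dose 3 (245 mg at t=6 h): 245·exp(−0.69315·13) = 0.030 mg/L
Dose 4 (200 mg at t=9 h): 200·exp(−0.69315·10) = 0.195 mg/L
Dose 5 (425 mg at t=12 h): 425·exp(−0.69315·7) = 3.320 mg/L
Dose 6 (145 mg at t=15 h): 145·exp(−0.69315·4) = 9.062 mg/L
Dose 7 (315 mg at t=18 h): 315·exp(−0.69315·1) = 157.500 mg/L
C(19) = 0.000 + 0.005 + 0.030 + 0.195 + 3.320 + 9.062 + 157.500 = 170.113 mg/L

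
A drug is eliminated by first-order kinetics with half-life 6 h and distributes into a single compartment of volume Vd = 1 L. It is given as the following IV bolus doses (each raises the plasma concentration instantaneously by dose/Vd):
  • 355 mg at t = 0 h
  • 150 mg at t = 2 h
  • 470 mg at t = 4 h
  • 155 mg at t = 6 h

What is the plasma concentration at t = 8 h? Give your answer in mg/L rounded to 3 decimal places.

634.987 mg/L

k = ln 2 / 6 = 0.11552 per h
Dose 1 (355 mg at t=0 h): 355·exp(−0.11552·8) = 140.882 mg/L
Dose 2 (150 mg at t=2 h): 150·exp(−0.11552·6) = 75.000 mg/L
Dose 3 (470 mg at t=4 h): 470·exp(−0.11552·4) = 296.081 mg/L
Dose 4 (155 mg at t=6 h): 155·exp(−0.11552·2) = 123.024 mg/L
C(8) = 140.882 + 75.000 + 296.081 + 123.024 = 634.987 mg/L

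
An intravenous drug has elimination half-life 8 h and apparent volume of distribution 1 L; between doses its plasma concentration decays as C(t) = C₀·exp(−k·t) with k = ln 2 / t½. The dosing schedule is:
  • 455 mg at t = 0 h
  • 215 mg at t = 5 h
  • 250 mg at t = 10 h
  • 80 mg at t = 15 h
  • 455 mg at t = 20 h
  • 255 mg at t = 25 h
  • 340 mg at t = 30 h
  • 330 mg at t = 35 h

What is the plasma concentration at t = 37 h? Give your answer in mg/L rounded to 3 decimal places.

k = ln 2 / 8 = 0.08664 per h
Dose 1 (455 mg at t=0 h): 455·exp(−0.08664·37) = 18.439 mg/L
Dose 2 (215 mg at t=5 h): 215·exp(−0.08664·32) = 13.438 mg/L
Dose 3 (250 mg at t=10 h): 250·exp(−0.08664·27) = 24.097 mg/L
Dose 4 (80 mg at t=15 h): 80·exp(−0.08664·22) = 11.892 mg/L
Dose 5 (455 mg at t=20 h): 455·exp(−0.08664·17) = 104.309 mg/L
Dose 6 (255 mg at t=25 h): 255·exp(−0.08664·12) = 90.156 mg/L
Dose 7 (340 mg at t=30 h): 340·exp(−0.08664·7) = 185.386 mg/L
Dose 8 (330 mg at t=35 h): 330·exp(−0.08664·2) = 277.496 mg/L
C(37) = 18.439 + 13.438 + 24.097 + 11.892 + 104.309 + 90.156 + 185.386 + 277.496 = 725.214 mg/L

725.214 mg/L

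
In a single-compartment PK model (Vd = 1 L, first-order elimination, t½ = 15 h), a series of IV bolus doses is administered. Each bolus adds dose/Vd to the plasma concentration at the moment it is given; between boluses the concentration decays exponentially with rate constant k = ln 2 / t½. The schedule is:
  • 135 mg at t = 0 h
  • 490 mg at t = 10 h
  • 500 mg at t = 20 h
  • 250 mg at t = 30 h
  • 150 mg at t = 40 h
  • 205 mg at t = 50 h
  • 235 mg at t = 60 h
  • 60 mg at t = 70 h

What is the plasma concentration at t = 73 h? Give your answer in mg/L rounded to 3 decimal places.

k = ln 2 / 15 = 0.04621 per h
Dose 1 (135 mg at t=0 h): 135·exp(−0.04621·73) = 4.627 mg/L
Dose 2 (490 mg at t=10 h): 490·exp(−0.04621·63) = 26.661 mg/L
Dose 3 (500 mg at t=20 h): 500·exp(−0.04621·53) = 43.185 mg/L
Dose 4 (250 mg at t=30 h): 250·exp(−0.04621·43) = 34.276 mg/L
Dose 5 (150 mg at t=40 h): 150·exp(−0.04621·33) = 32.646 mg/L
Dose 6 (205 mg at t=50 h): 205·exp(−0.04621·23) = 70.823 mg/L
Dose 7 (235 mg at t=60 h): 235·exp(−0.04621·13) = 128.877 mg/L
Dose 8 (60 mg at t=70 h): 60·exp(−0.04621·3) = 52.233 mg/L
C(73) = 4.627 + 26.661 + 43.185 + 34.276 + 32.646 + 70.823 + 128.877 + 52.233 = 393.327 mg/L

393.327 mg/L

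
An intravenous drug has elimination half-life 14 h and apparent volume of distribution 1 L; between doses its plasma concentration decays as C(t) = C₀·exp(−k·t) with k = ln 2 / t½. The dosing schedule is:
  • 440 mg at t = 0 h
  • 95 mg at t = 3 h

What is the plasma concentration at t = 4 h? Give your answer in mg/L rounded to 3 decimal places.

k = ln 2 / 14 = 0.04951 per h
Dose 1 (440 mg at t=0 h): 440·exp(−0.04951·4) = 360.948 mg/L
Dose 2 (95 mg at t=3 h): 95·exp(−0.04951·1) = 90.411 mg/L
C(4) = 360.948 + 90.411 = 451.359 mg/L

451.359 mg/L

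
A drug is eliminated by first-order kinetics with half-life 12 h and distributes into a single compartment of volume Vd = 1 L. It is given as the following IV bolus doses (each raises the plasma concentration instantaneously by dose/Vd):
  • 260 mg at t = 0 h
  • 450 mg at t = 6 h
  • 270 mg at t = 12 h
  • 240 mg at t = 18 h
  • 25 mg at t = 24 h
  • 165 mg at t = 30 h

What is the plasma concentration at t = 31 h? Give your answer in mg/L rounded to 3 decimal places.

525.360 mg/L

k = ln 2 / 12 = 0.05776 per h
Dose 1 (260 mg at t=0 h): 260·exp(−0.05776·31) = 43.382 mg/L
Dose 2 (450 mg at t=6 h): 450·exp(−0.05776·25) = 106.186 mg/L
Dose 3 (270 mg at t=12 h): 270·exp(−0.05776·19) = 90.102 mg/L
Dose 4 (240 mg at t=18 h): 240·exp(−0.05776·13) = 113.265 mg/L
Dose 5 (25 mg at t=24 h): 25·exp(−0.05776·7) = 16.685 mg/L
Dose 6 (165 mg at t=30 h): 165·exp(−0.05776·1) = 155.739 mg/L
C(31) = 43.382 + 106.186 + 90.102 + 113.265 + 16.685 + 155.739 = 525.360 mg/L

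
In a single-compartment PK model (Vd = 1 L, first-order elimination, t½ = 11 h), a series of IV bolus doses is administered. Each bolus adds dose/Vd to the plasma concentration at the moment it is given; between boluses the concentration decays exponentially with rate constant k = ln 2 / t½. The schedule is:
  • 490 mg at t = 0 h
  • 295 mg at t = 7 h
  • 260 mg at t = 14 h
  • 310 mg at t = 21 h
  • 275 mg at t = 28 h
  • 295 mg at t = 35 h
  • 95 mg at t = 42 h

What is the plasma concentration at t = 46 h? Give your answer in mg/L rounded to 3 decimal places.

460.822 mg/L

k = ln 2 / 11 = 0.06301 per h
Dose 1 (490 mg at t=0 h): 490·exp(−0.06301·46) = 26.999 mg/L
Dose 2 (295 mg at t=7 h): 295·exp(−0.06301·39) = 25.266 mg/L
Dose 3 (260 mg at t=14 h): 260·exp(−0.06301·32) = 34.614 mg/L
Dose 4 (310 mg at t=21 h): 310·exp(−0.06301·25) = 64.151 mg/L
Dose 5 (275 mg at t=28 h): 275·exp(−0.06301·18) = 88.458 mg/L
Dose 6 (295 mg at t=35 h): 295·exp(−0.06301·11) = 147.500 mg/L
Dose 7 (95 mg at t=42 h): 95·exp(−0.06301·4) = 73.834 mg/L
C(46) = 26.999 + 25.266 + 34.614 + 64.151 + 88.458 + 147.500 + 73.834 = 460.822 mg/L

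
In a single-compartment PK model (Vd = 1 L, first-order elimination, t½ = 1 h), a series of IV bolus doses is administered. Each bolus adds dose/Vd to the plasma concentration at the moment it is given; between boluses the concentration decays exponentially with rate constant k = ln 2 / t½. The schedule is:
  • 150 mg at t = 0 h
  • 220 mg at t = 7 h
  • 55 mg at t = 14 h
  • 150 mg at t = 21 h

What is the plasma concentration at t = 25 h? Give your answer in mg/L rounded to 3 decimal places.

9.403 mg/L

k = ln 2 / 1 = 0.69315 per h
Dose 1 (150 mg at t=0 h): 150·exp(−0.69315·25) = 0.000 mg/L
Dose 2 (220 mg at t=7 h): 220·exp(−0.69315·18) = 0.001 mg/L
Dose 3 (55 mg at t=14 h): 55·exp(−0.69315·11) = 0.027 mg/L
Dose 4 (150 mg at t=21 h): 150·exp(−0.69315·4) = 9.375 mg/L
C(25) = 0.000 + 0.001 + 0.027 + 9.375 = 9.403 mg/L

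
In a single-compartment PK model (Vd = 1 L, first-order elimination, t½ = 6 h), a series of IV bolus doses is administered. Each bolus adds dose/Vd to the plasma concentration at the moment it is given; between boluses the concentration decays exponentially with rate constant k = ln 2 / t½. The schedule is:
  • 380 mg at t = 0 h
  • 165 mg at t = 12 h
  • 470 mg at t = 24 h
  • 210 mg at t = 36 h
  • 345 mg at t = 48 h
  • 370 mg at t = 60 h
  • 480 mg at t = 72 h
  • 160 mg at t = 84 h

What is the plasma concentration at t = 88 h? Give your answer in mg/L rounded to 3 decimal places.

k = ln 2 / 6 = 0.11552 per h
Dose 1 (380 mg at t=0 h): 380·exp(−0.11552·88) = 0.015 mg/L
Dose 2 (165 mg at t=12 h): 165·exp(−0.11552·76) = 0.025 mg/L
Dose 3 (470 mg at t=24 h): 470·exp(−0.11552·64) = 0.289 mg/L
Dose 4 (210 mg at t=36 h): 210·exp(−0.11552·52) = 0.517 mg/L
Dose 5 (345 mg at t=48 h): 345·exp(−0.11552·40) = 3.396 mg/L
Dose 6 (370 mg at t=60 h): 370·exp(−0.11552·28) = 14.568 mg/L
Dose 7 (480 mg at t=72 h): 480·exp(−0.11552·16) = 75.595 mg/L
Dose 8 (160 mg at t=84 h): 160·exp(−0.11552·4) = 100.794 mg/L
C(88) = 0.015 + 0.025 + 0.289 + 0.517 + 3.396 + 14.568 + 75.595 + 100.794 = 195.199 mg/L

195.199 mg/L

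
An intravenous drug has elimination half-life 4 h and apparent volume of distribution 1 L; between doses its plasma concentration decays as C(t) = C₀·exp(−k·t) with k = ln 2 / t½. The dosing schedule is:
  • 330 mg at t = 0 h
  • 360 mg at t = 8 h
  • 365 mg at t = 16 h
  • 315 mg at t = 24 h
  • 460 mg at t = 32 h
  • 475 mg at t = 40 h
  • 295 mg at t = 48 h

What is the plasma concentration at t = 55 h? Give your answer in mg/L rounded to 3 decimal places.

k = ln 2 / 4 = 0.17329 per h
Dose 1 (330 mg at t=0 h): 330·exp(−0.17329·55) = 0.024 mg/L
Dose 2 (360 mg at t=8 h): 360·exp(−0.17329·47) = 0.105 mg/L
Dose 3 (365 mg at t=16 h): 365·exp(−0.17329·39) = 0.424 mg/L
Dose 4 (315 mg at t=24 h): 315·exp(−0.17329·31) = 1.463 mg/L
Dose 5 (460 mg at t=32 h): 460·exp(−0.17329·23) = 8.547 mg/L
Dose 6 (475 mg at t=40 h): 475·exp(−0.17329·15) = 35.305 mg/L
Dose 7 (295 mg at t=48 h): 295·exp(−0.17329·7) = 87.704 mg/L
C(55) = 0.024 + 0.105 + 0.424 + 1.463 + 8.547 + 35.305 + 87.704 = 133.572 mg/L

133.572 mg/L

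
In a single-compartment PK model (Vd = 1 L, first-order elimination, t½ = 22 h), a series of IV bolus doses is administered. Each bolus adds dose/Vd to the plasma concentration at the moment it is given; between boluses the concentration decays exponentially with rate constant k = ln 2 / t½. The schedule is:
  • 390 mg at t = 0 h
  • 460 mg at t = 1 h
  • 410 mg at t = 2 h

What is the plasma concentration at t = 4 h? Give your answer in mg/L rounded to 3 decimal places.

1147.295 mg/L

k = ln 2 / 22 = 0.03151 per h
Dose 1 (390 mg at t=0 h): 390·exp(−0.03151·4) = 343.821 mg/L
Dose 2 (460 mg at t=1 h): 460·exp(−0.03151·3) = 418.512 mg/L
Dose 3 (410 mg at t=2 h): 410·exp(−0.03151·2) = 384.962 mg/L
C(4) = 343.821 + 418.512 + 384.962 = 1147.295 mg/L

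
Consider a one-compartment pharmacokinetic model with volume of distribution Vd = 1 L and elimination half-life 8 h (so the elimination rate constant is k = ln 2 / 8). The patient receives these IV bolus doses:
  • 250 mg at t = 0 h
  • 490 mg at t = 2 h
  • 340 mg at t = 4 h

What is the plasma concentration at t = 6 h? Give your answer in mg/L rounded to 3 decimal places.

k = ln 2 / 8 = 0.08664 per h
Dose 1 (250 mg at t=0 h): 250·exp(−0.08664·6) = 148.651 mg/L
Dose 2 (490 mg at t=2 h): 490·exp(−0.08664·4) = 346.482 mg/L
Dose 3 (340 mg at t=4 h): 340·exp(−0.08664·2) = 285.905 mg/L
C(6) = 148.651 + 346.482 + 285.905 = 781.038 mg/L

781.038 mg/L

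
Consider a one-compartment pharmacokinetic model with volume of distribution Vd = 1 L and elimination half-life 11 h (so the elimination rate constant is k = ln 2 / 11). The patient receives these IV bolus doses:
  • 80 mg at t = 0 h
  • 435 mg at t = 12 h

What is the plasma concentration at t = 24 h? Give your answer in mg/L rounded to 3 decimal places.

221.849 mg/L

k = ln 2 / 11 = 0.06301 per h
Dose 1 (80 mg at t=0 h): 80·exp(−0.06301·24) = 17.632 mg/L
Dose 2 (435 mg at t=12 h): 435·exp(−0.06301·12) = 204.217 mg/L
C(24) = 17.632 + 204.217 = 221.849 mg/L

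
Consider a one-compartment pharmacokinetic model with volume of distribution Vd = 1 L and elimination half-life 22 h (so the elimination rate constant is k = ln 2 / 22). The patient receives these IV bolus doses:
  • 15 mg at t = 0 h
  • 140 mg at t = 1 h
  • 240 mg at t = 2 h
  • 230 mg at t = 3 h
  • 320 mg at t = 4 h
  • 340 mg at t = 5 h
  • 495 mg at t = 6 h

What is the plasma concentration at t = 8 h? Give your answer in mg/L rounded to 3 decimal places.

1575.302 mg/L

k = ln 2 / 22 = 0.03151 per h
Dose 1 (15 mg at t=0 h): 15·exp(−0.03151·8) = 11.658 mg/L
Dose 2 (140 mg at t=1 h): 140·exp(−0.03151·7) = 112.291 mg/L
Dose 3 (240 mg at t=2 h): 240·exp(−0.03151·6) = 198.661 mg/L
Dose 4 (230 mg at t=3 h): 230·exp(−0.03151·5) = 196.477 mg/L
Dose 5 (320 mg at t=4 h): 320·exp(−0.03151·4) = 282.109 mg/L
Dose 6 (340 mg at t=5 h): 340·exp(−0.03151·3) = 309.335 mg/L
Dose 7 (495 mg at t=6 h): 495·exp(−0.03151·2) = 464.771 mg/L
C(8) = 11.658 + 112.291 + 198.661 + 196.477 + 282.109 + 309.335 + 464.771 = 1575.302 mg/L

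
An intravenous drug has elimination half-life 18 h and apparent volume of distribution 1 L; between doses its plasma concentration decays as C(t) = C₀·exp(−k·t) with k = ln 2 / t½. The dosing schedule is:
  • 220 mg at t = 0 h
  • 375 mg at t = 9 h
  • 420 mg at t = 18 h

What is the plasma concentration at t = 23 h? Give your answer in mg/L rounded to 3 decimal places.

k = ln 2 / 18 = 0.03851 per h
Dose 1 (220 mg at t=0 h): 220·exp(−0.03851·23) = 90.735 mg/L
Dose 2 (375 mg at t=9 h): 375·exp(−0.03851·14) = 218.724 mg/L
Dose 3 (420 mg at t=18 h): 420·exp(−0.03851·5) = 346.441 mg/L
C(23) = 90.735 + 218.724 + 346.441 = 655.900 mg/L

655.900 mg/L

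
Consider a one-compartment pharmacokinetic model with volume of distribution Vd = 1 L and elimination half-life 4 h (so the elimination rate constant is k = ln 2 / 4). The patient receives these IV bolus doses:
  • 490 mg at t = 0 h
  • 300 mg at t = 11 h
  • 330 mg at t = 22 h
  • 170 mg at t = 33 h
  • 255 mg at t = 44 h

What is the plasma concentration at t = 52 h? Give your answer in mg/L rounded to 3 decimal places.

k = ln 2 / 4 = 0.17329 per h
Dose 1 (490 mg at t=0 h): 490·exp(−0.17329·52) = 0.060 mg/L
Dose 2 (300 mg at t=11 h): 300·exp(−0.17329·41) = 0.246 mg/L
Dose 3 (330 mg at t=22 h): 330·exp(−0.17329·30) = 1.823 mg/L
Dose 4 (170 mg at t=33 h): 170·exp(−0.17329·19) = 6.318 mg/L
Dose 5 (255 mg at t=44 h): 255·exp(−0.17329·8) = 63.750 mg/L
C(52) = 0.060 + 0.246 + 1.823 + 6.318 + 63.750 = 72.197 mg/L

72.197 mg/L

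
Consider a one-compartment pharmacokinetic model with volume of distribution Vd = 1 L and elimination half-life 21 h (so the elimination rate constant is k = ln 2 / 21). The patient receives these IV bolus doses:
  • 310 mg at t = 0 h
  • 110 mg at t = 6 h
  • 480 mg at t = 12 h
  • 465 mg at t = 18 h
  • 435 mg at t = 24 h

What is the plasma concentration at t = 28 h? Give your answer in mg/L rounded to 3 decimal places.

1174.776 mg/L

k = ln 2 / 21 = 0.03301 per h
Dose 1 (310 mg at t=0 h): 310·exp(−0.03301·28) = 123.024 mg/L
Dose 2 (110 mg at t=6 h): 110·exp(−0.03301·22) = 53.214 mg/L
Dose 3 (480 mg at t=12 h): 480·exp(−0.03301·16) = 283.064 mg/L
Dose 4 (465 mg at t=18 h): 465·exp(−0.03301·10) = 334.276 mg/L
Dose 5 (435 mg at t=24 h): 435·exp(−0.03301·4) = 381.198 mg/L
C(28) = 123.024 + 53.214 + 283.064 + 334.276 + 381.198 = 1174.776 mg/L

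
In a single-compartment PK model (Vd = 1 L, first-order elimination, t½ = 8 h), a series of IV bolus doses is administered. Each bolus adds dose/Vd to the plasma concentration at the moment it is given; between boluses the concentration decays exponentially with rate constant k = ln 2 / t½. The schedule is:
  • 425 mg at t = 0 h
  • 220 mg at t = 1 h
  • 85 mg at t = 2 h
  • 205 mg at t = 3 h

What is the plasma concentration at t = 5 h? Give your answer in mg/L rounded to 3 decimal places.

669.070 mg/L

k = ln 2 / 8 = 0.08664 per h
Dose 1 (425 mg at t=0 h): 425·exp(−0.08664·5) = 275.578 mg/L
Dose 2 (220 mg at t=1 h): 220·exp(−0.08664·4) = 155.563 mg/L
Dose 3 (85 mg at t=2 h): 85·exp(−0.08664·3) = 65.544 mg/L
Dose 4 (205 mg at t=3 h): 205·exp(−0.08664·2) = 172.384 mg/L
C(5) = 275.578 + 155.563 + 65.544 + 172.384 = 669.070 mg/L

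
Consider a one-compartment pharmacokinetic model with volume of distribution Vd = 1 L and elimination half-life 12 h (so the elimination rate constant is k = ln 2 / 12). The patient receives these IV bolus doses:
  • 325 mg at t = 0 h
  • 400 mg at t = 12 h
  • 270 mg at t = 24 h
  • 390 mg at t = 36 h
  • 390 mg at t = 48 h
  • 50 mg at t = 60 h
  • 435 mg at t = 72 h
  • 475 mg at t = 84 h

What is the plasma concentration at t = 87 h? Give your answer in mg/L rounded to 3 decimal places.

k = ln 2 / 12 = 0.05776 per h
Dose 1 (325 mg at t=0 h): 325·exp(−0.05776·87) = 2.135 mg/L
Dose 2 (400 mg at t=12 h): 400·exp(−0.05776·75) = 5.256 mg/L
Dose 3 (270 mg at t=24 h): 270·exp(−0.05776·63) = 7.095 mg/L
Dose 4 (390 mg at t=36 h): 390·exp(−0.05776·51) = 20.497 mg/L
Dose 5 (390 mg at t=48 h): 390·exp(−0.05776·39) = 40.994 mg/L
Dose 6 (50 mg at t=60 h): 50·exp(−0.05776·27) = 10.511 mg/L
Dose 7 (435 mg at t=72 h): 435·exp(−0.05776·15) = 182.895 mg/L
Dose 8 (475 mg at t=84 h): 475·exp(−0.05776·3) = 399.426 mg/L
C(87) = 2.135 + 5.256 + 7.095 + 20.497 + 40.994 + 10.511 + 182.895 + 399.426 = 668.808 mg/L

668.808 mg/L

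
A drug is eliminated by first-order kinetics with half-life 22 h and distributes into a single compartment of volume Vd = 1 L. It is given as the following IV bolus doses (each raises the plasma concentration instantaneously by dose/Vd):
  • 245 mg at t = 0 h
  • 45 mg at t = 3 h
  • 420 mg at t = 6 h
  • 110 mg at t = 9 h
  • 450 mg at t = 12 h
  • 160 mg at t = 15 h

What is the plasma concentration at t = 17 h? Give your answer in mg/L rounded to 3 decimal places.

k = ln 2 / 22 = 0.03151 per h
Dose 1 (245 mg at t=0 h): 245·exp(−0.03151·17) = 143.401 mg/L
Dose 2 (45 mg at t=3 h): 45·exp(−0.03151·14) = 28.950 mg/L
Dose 3 (420 mg at t=6 h): 420·exp(−0.03151·11) = 296.985 mg/L
Dose 4 (110 mg at t=9 h): 110·exp(−0.03151·8) = 85.492 mg/L
Dose 5 (450 mg at t=12 h): 450·exp(−0.03151·5) = 384.412 mg/L
Dose 6 (160 mg at t=15 h): 160·exp(−0.03151·2) = 150.229 mg/L
C(17) = 143.401 + 28.950 + 296.985 + 85.492 + 384.412 + 150.229 = 1089.469 mg/L

1089.469 mg/L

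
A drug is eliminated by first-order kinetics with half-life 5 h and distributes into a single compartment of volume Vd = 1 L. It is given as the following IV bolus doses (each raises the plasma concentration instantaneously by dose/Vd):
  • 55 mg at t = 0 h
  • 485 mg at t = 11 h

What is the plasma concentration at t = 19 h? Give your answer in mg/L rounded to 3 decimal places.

k = ln 2 / 5 = 0.13863 per h
Dose 1 (55 mg at t=0 h): 55·exp(−0.13863·19) = 3.949 mg/L
Dose 2 (485 mg at t=11 h): 485·exp(−0.13863·8) = 159.990 mg/L
C(19) = 3.949 + 159.990 = 163.939 mg/L

163.939 mg/L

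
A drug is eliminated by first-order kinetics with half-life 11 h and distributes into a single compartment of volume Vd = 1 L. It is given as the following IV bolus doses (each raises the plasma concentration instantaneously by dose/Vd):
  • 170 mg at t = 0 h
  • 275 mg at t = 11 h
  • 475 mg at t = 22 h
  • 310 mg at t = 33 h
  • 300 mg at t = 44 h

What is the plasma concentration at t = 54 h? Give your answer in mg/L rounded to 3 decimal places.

k = ln 2 / 11 = 0.06301 per h
Dose 1 (170 mg at t=0 h): 170·exp(−0.06301·54) = 5.658 mg/L
Dose 2 (275 mg at t=11 h): 275·exp(−0.06301·43) = 18.305 mg/L
Dose 3 (475 mg at t=22 h): 475·exp(−0.06301·32) = 63.237 mg/L
Dose 4 (310 mg at t=33 h): 310·exp(−0.06301·21) = 82.541 mg/L
Dose 5 (300 mg at t=44 h): 300·exp(−0.06301·10) = 159.756 mg/L
C(54) = 5.658 + 18.305 + 63.237 + 82.541 + 159.756 = 329.497 mg/L

329.497 mg/L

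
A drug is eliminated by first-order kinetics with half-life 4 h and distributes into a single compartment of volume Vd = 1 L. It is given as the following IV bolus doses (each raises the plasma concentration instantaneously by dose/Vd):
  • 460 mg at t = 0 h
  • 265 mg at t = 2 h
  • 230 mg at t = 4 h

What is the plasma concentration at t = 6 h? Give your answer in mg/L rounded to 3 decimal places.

457.769 mg/L

k = ln 2 / 4 = 0.17329 per h
Dose 1 (460 mg at t=0 h): 460·exp(−0.17329·6) = 162.635 mg/L
Dose 2 (265 mg at t=2 h): 265·exp(−0.17329·4) = 132.500 mg/L
Dose 3 (230 mg at t=4 h): 230·exp(−0.17329·2) = 162.635 mg/L
C(6) = 162.635 + 132.500 + 162.635 = 457.769 mg/L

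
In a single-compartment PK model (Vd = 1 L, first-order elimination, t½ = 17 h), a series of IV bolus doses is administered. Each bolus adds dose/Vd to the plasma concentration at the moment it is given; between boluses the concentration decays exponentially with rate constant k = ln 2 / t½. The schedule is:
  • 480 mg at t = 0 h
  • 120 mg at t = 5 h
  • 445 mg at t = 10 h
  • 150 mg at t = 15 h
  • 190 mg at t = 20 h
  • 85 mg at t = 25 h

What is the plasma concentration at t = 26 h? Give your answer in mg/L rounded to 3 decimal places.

k = ln 2 / 17 = 0.04077 per h
Dose 1 (480 mg at t=0 h): 480·exp(−0.04077·26) = 166.281 mg/L
Dose 2 (120 mg at t=5 h): 120·exp(−0.04077·21) = 50.971 mg/L
Dose 3 (445 mg at t=10 h): 445·exp(−0.04077·16) = 231.760 mg/L
Dose 4 (150 mg at t=15 h): 150·exp(−0.04077·11) = 95.787 mg/L
Dose 5 (190 mg at t=20 h): 190·exp(−0.04077·6) = 148.767 mg/L
Dose 6 (85 mg at t=25 h): 85·exp(−0.04077·1) = 81.604 mg/L
C(26) = 166.281 + 50.971 + 231.760 + 95.787 + 148.767 + 81.604 = 775.170 mg/L

775.170 mg/L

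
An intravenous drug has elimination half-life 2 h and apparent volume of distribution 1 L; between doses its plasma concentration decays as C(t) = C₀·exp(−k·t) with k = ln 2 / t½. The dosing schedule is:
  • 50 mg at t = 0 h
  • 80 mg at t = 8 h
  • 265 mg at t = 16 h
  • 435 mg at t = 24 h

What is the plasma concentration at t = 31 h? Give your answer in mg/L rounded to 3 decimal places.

39.942 mg/L

k = ln 2 / 2 = 0.34657 per h
Dose 1 (50 mg at t=0 h): 50·exp(−0.34657·31) = 0.001 mg/L
Dose 2 (80 mg at t=8 h): 80·exp(−0.34657·23) = 0.028 mg/L
Dose 3 (265 mg at t=16 h): 265·exp(−0.34657·15) = 1.464 mg/L
Dose 4 (435 mg at t=24 h): 435·exp(−0.34657·7) = 38.449 mg/L
C(31) = 0.001 + 0.028 + 1.464 + 38.449 = 39.942 mg/L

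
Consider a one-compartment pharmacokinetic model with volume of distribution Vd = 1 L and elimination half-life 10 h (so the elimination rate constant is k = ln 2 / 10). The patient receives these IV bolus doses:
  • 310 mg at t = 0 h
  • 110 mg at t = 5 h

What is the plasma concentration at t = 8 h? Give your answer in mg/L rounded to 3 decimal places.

267.396 mg/L

k = ln 2 / 10 = 0.06931 per h
Dose 1 (310 mg at t=0 h): 310·exp(−0.06931·8) = 178.048 mg/L
Dose 2 (110 mg at t=5 h): 110·exp(−0.06931·3) = 89.348 mg/L
C(8) = 178.048 + 89.348 = 267.396 mg/L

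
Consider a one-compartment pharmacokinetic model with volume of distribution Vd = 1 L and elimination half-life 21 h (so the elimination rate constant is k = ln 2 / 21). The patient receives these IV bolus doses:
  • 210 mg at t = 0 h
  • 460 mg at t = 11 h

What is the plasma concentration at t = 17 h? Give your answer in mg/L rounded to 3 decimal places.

497.174 mg/L

k = ln 2 / 21 = 0.03301 per h
Dose 1 (210 mg at t=0 h): 210·exp(−0.03301·17) = 119.820 mg/L
Dose 2 (460 mg at t=11 h): 460·exp(−0.03301·6) = 377.354 mg/L
C(17) = 119.820 + 377.354 = 497.174 mg/L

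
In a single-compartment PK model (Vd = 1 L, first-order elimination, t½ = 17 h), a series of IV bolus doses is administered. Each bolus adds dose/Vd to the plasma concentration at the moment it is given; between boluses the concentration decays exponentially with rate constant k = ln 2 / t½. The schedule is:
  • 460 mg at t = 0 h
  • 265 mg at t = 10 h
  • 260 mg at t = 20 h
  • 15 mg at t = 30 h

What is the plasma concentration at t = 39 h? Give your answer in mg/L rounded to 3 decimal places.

k = ln 2 / 17 = 0.04077 per h
Dose 1 (460 mg at t=0 h): 460·exp(−0.04077·39) = 93.791 mg/L
Dose 2 (265 mg at t=10 h): 265·exp(−0.04077·29) = 81.231 mg/L
Dose 3 (260 mg at t=20 h): 260·exp(−0.04077·19) = 119.820 mg/L
Dose 4 (15 mg at t=30 h): 15·exp(−0.04077·9) = 10.393 mg/L
C(39) = 93.791 + 81.231 + 119.820 + 10.393 = 305.234 mg/L

305.234 mg/L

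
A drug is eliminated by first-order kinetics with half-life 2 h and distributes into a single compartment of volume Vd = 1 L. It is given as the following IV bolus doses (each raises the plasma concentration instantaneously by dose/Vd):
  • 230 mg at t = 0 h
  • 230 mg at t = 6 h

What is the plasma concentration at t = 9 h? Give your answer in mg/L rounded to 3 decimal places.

91.482 mg/L

k = ln 2 / 2 = 0.34657 per h
Dose 1 (230 mg at t=0 h): 230·exp(−0.34657·9) = 10.165 mg/L
Dose 2 (230 mg at t=6 h): 230·exp(−0.34657·3) = 81.317 mg/L
C(9) = 10.165 + 81.317 = 91.482 mg/L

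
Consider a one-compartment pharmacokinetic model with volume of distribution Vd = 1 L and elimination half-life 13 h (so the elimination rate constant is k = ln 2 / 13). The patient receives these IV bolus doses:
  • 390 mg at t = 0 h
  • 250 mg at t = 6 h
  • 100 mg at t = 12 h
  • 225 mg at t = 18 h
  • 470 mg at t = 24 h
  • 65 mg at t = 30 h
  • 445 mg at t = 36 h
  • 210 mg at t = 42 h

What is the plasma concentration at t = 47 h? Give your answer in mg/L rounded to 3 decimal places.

695.852 mg/L

k = ln 2 / 13 = 0.05332 per h
Dose 1 (390 mg at t=0 h): 390·exp(−0.05332·47) = 31.822 mg/L
Dose 2 (250 mg at t=6 h): 250·exp(−0.05332·41) = 28.089 mg/L
Dose 3 (100 mg at t=12 h): 100·exp(−0.05332·35) = 15.472 mg/L
Dose 4 (225 mg at t=18 h): 225·exp(−0.05332·29) = 47.935 mg/L
Dose 5 (470 mg at t=24 h): 470·exp(−0.05332·23) = 137.882 mg/L
Dose 6 (65 mg at t=30 h): 65·exp(−0.05332·17) = 26.258 mg/L
Dose 7 (445 mg at t=36 h): 445·exp(−0.05332·11) = 247.538 mg/L
Dose 8 (210 mg at t=42 h): 210·exp(−0.05332·5) = 160.856 mg/L
C(47) = 31.822 + 28.089 + 15.472 + 47.935 + 137.882 + 26.258 + 247.538 + 160.856 = 695.852 mg/L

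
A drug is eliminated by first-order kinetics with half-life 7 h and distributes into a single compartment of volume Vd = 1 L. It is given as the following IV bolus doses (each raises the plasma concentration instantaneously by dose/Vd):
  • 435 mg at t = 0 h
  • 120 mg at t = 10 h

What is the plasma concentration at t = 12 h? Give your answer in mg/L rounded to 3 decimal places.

k = ln 2 / 7 = 0.09902 per h
Dose 1 (435 mg at t=0 h): 435·exp(−0.09902·12) = 132.568 mg/L
Dose 2 (120 mg at t=10 h): 120·exp(−0.09902·2) = 98.440 mg/L
C(12) = 132.568 + 98.440 = 231.008 mg/L

231.008 mg/L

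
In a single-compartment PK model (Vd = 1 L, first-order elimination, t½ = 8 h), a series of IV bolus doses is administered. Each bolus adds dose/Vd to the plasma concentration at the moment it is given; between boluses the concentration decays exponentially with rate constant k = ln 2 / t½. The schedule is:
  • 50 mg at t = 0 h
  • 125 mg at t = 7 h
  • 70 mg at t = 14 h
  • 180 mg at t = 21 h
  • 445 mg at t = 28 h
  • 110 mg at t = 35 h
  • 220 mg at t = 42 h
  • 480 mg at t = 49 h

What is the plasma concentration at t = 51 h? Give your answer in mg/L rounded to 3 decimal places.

612.240 mg/L

k = ln 2 / 8 = 0.08664 per h
Dose 1 (50 mg at t=0 h): 50·exp(−0.08664·51) = 0.602 mg/L
Dose 2 (125 mg at t=7 h): 125·exp(−0.08664·44) = 2.762 mg/L
Dose 3 (70 mg at t=14 h): 70·exp(−0.08664·37) = 2.837 mg/L
Dose 4 (180 mg at t=21 h): 180·exp(−0.08664·30) = 13.379 mg/L
Dose 5 (445 mg at t=28 h): 445·exp(−0.08664·23) = 60.659 mg/L
Dose 6 (110 mg at t=35 h): 110·exp(−0.08664·16) = 27.500 mg/L
Dose 7 (220 mg at t=42 h): 220·exp(−0.08664·9) = 100.870 mg/L
Dose 8 (480 mg at t=49 h): 480·exp(−0.08664·2) = 403.630 mg/L
C(51) = 0.602 + 2.762 + 2.837 + 13.379 + 60.659 + 27.500 + 100.870 + 403.630 = 612.240 mg/L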